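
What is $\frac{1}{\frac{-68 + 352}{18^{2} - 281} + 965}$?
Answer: $\frac{43}{41779} \approx 0.0010292$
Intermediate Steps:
$\frac{1}{\frac{-68 + 352}{18^{2} - 281} + 965} = \frac{1}{\frac{284}{324 - 281} + 965} = \frac{1}{\frac{284}{43} + 965} = \frac{1}{\frac{41779}{43}} = \frac{43}{41779}$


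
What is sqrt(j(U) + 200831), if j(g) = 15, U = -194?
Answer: sqrt(200846) ≈ 448.16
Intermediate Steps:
sqrt(j(U) + 200831) = sqrt(15 + 200831) = sqrt(200846)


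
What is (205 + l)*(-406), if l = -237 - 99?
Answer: 53186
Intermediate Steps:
l = -336
(205 + l)*(-406) = (205 - 336)*(-406) = -131*(-406) = 53186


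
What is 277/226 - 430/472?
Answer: 8391/26668 ≈ 0.31465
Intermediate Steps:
277/226 - 430/472 = 277*(1/226) - 430*1/472 = 277/226 - 215/236 = 8391/26668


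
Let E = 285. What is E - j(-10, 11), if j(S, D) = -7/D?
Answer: 3142/11 ≈ 285.64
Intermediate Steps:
E - j(-10, 11) = 285 - (-7)/11 = 285 - 1*(-7/11) = 285 + 7/11 = 3142/11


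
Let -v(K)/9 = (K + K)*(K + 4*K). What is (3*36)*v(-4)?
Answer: -155520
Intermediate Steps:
v(K) = -90*K² (v(K) = -9*(K + K)*(K + 4*K) = -9*2*K*5*K = -90*K²)
(3*36)*v(-4) = (3*36)*(-90*(-4)²) = 108*(-90*16) = 108*(-1440) = -155520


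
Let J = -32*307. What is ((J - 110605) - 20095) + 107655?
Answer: -32869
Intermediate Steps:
J = -9824
((J - 110605) - 20095) + 107655 = ((-9824 - 110605) - 20095) + 107655 = (-120429 - 20095) + 107655 = -140524 + 107655 = -32869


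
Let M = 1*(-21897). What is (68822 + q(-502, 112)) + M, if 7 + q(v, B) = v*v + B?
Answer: 299034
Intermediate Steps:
M = -21897
q(v, B) = -7 + B + v**2 (q(v, B) = -7 + (v*v + B) = -7 + (v**2 + B) = -7 + (B + v**2) = -7 + B + v**2)
(68822 + q(-502, 112)) + M = (68822 + (-7 + 112 + (-502)**2)) - 21897 = (68822 + (-7 + 112 + 252004)) - 21897 = (68822 + 252109) - 21897 = 320931 - 21897 = 299034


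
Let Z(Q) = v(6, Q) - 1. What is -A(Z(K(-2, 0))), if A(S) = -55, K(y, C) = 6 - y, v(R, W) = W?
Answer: 55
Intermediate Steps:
Z(Q) = -1 + Q (Z(Q) = Q - 1 = -1 + Q)
-A(Z(K(-2, 0))) = -1*(-55) = 55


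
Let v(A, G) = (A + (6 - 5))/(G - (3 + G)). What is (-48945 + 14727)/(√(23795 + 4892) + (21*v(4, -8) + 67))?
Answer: 364992/9221 - 11406*√28687/9221 ≈ -169.92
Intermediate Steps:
v(A, G) = -⅓ - A/3 (v(A, G) = (A + 1)/(G + (-3 - G)) = (1 + A)/(-3) = (1 + A)*(-⅓) = -⅓ - A/3)
(-48945 + 14727)/(√(23795 + 4892) + (21*v(4, -8) + 67)) = (-48945 + 14727)/(√(23795 + 4892) + (21*(-⅓ - ⅓*4) + 67)) = -34218/(√28687 + (21*(-⅓ - 4/3) + 67)) = -34218/(√28687 + (21*(-5/3) + 67)) = -34218/(√28687 + (-35 + 67)) = -34218/(√28687 + 32) = -34218/(32 + √28687)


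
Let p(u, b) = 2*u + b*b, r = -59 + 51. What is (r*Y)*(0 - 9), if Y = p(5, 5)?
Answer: 2520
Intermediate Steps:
r = -8
p(u, b) = b² + 2*u (p(u, b) = 2*u + b² = b² + 2*u)
Y = 35 (Y = 5² + 2*5 = 25 + 10 = 35)
(r*Y)*(0 - 9) = (-8*35)*(0 - 9) = -280*(-9) = 2520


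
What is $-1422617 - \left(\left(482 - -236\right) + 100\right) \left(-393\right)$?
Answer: $-1101143$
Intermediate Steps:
$-1422617 - \left(\left(482 - -236\right) + 100\right) \left(-393\right) = -1422617 - \left(\left(482 + 236\right) + 100\right) \left(-393\right) = -1422617 - \left(718 + 100\right) \left(-393\right) = -1422617 - 818 \left(-393\right) = -1422617 - -321474 = -1422617 + 321474 = -1101143$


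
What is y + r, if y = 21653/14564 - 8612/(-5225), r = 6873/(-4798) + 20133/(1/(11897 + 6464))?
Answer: 6134926358773607687/16596042100 ≈ 3.6966e+8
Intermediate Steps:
r = 1773638331501/4798 (r = 6873*(-1/4798) + 20133/(1/18361) = -6873/4798 + 20133/(1/18361) = -6873/4798 + 20133*18361 = -6873/4798 + 369662013 = 1773638331501/4798 ≈ 3.6966e+8)
y = 21687463/6917900 (y = 21653*(1/14564) - 8612*(-1/5225) = 21653/14564 + 8612/5225 = 21687463/6917900 ≈ 3.1350)
y + r = 21687463/6917900 + 1773638331501/4798 = 6134926358773607687/16596042100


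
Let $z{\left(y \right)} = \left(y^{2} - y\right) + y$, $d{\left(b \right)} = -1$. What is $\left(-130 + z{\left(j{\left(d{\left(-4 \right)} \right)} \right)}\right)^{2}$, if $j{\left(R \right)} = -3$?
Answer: $14641$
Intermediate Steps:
$z{\left(y \right)} = y^{2}$
$\left(-130 + z{\left(j{\left(d{\left(-4 \right)} \right)} \right)}\right)^{2} = \left(-130 + \left(-3\right)^{2}\right)^{2} = \left(-130 + 9\right)^{2} = \left(-121\right)^{2} = 14641$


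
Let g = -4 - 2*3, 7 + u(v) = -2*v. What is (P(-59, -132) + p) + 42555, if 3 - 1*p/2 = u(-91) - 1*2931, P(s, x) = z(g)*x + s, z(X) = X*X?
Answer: 34814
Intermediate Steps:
u(v) = -7 - 2*v
g = -10 (g = -4 - 6 = -10)
z(X) = X**2
P(s, x) = s + 100*x (P(s, x) = (-10)**2*x + s = 100*x + s = s + 100*x)
p = 5518 (p = 6 - 2*((-7 - 2*(-91)) - 1*2931) = 6 - 2*((-7 + 182) - 2931) = 6 - 2*(175 - 2931) = 6 - 2*(-2756) = 6 + 5512 = 5518)
(P(-59, -132) + p) + 42555 = ((-59 + 100*(-132)) + 5518) + 42555 = ((-59 - 13200) + 5518) + 42555 = (-13259 + 5518) + 42555 = -7741 + 42555 = 34814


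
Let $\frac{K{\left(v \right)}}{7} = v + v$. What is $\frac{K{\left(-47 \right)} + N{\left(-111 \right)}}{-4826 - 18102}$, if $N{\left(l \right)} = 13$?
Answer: $\frac{645}{22928} \approx 0.028132$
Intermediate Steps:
$K{\left(v \right)} = 14 v$ ($K{\left(v \right)} = 7 \left(v + v\right) = 7 \cdot 2 v = 14 v$)
$\frac{K{\left(-47 \right)} + N{\left(-111 \right)}}{-4826 - 18102} = \frac{14 \left(-47\right) + 13}{-4826 - 18102} = \frac{-658 + 13}{-22928} = \left(-645\right) \left(- \frac{1}{22928}\right) = \frac{645}{22928}$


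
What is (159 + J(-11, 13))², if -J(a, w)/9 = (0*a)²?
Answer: 25281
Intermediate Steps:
J(a, w) = 0 (J(a, w) = -9*(0*a)² = -9*0² = -9*0 = 0)
(159 + J(-11, 13))² = (159 + 0)² = 159² = 25281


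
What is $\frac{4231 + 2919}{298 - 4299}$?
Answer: $- \frac{7150}{4001} \approx -1.7871$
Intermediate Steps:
$\frac{4231 + 2919}{298 - 4299} = \frac{7150}{-4001} = 7150 \left(- \frac{1}{4001}\right) = - \frac{7150}{4001}$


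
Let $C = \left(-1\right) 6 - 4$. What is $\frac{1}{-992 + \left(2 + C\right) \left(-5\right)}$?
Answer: $- \frac{1}{952} \approx -0.0010504$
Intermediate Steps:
$C = -10$ ($C = -6 - 4 = -10$)
$\frac{1}{-992 + \left(2 + C\right) \left(-5\right)} = \frac{1}{-992 + \left(2 - 10\right) \left(-5\right)} = \frac{1}{-992 - -40} = \frac{1}{-992 + 40} = \frac{1}{-952} = - \frac{1}{952}$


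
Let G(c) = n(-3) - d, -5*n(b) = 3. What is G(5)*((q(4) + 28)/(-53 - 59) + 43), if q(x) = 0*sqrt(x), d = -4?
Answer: 2907/20 ≈ 145.35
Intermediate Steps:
n(b) = -3/5 (n(b) = -1/5*3 = -3/5)
G(c) = 17/5 (G(c) = -3/5 - 1*(-4) = -3/5 + 4 = 17/5)
q(x) = 0
G(5)*((q(4) + 28)/(-53 - 59) + 43) = 17*((0 + 28)/(-53 - 59) + 43)/5 = 17*(28/(-112) + 43)/5 = 17*(28*(-1/112) + 43)/5 = 17*(-1/4 + 43)/5 = (17/5)*(171/4) = 2907/20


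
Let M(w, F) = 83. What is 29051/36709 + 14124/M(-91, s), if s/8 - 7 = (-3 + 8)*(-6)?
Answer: 520889149/3046847 ≈ 170.96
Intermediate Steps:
s = -184 (s = 56 + 8*((-3 + 8)*(-6)) = 56 + 8*(5*(-6)) = 56 + 8*(-30) = 56 - 240 = -184)
29051/36709 + 14124/M(-91, s) = 29051/36709 + 14124/83 = 520889149/3046847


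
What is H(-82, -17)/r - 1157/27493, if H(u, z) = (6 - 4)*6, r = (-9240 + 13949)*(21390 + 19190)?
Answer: -55273052906/1313417727865 ≈ -0.042083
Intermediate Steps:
r = 191091220 (r = 4709*40580 = 191091220)
H(u, z) = 12 (H(u, z) = 2*6 = 12)
H(-82, -17)/r - 1157/27493 = 12/191091220 - 1157/27493 = 12*(1/191091220) - 1157*1/27493 = 3/47772805 - 1157/27493 = -55273052906/1313417727865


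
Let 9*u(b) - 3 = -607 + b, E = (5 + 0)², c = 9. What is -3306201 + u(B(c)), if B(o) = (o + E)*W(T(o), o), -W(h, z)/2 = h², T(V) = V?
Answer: -29761921/9 ≈ -3.3069e+6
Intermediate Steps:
W(h, z) = -2*h²
E = 25 (E = 5² = 25)
B(o) = -2*o²*(25 + o) (B(o) = (o + 25)*(-2*o²) = (25 + o)*(-2*o²) = -2*o²*(25 + o))
u(b) = -604/9 + b/9 (u(b) = ⅓ + (-607 + b)/9 = ⅓ + (-607/9 + b/9) = -604/9 + b/9)
-3306201 + u(B(c)) = -3306201 + (-604/9 + (2*9²*(-25 - 1*9))/9) = -3306201 + (-604/9 + (2*81*(-25 - 9))/9) = -3306201 + (-604/9 + (2*81*(-34))/9) = -3306201 + (-604/9 + (⅑)*(-5508)) = -3306201 + (-604/9 - 612) = -3306201 - 6112/9 = -29761921/9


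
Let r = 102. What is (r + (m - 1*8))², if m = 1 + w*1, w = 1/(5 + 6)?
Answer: 1094116/121 ≈ 9042.3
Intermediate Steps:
w = 1/11 ≈ 0.090909
m = 12/11 (m = 1 + (1/11)*1 = 1 + 1/11 = 12/11 ≈ 1.0909)
(r + (m - 1*8))² = (102 + (12/11 - 1*8))² = (102 + (12/11 - 8))² = (102 - 76/11)² = (1046/11)² = 1094116/121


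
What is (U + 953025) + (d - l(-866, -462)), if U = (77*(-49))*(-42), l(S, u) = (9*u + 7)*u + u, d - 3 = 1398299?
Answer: 592493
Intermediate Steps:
d = 1398302 (d = 3 + 1398299 = 1398302)
l(S, u) = u + u*(7 + 9*u) (l(S, u) = (7 + 9*u)*u + u = u*(7 + 9*u) + u = u + u*(7 + 9*u))
U = 158466 (U = -3773*(-42) = 158466)
(U + 953025) + (d - l(-866, -462)) = (158466 + 953025) + (1398302 - (-462)*(8 + 9*(-462))) = 1111491 + (1398302 - (-462)*(8 - 4158)) = 1111491 + (1398302 - (-462)*(-4150)) = 1111491 + (1398302 - 1*1917300) = 1111491 + (1398302 - 1917300) = 1111491 - 518998 = 592493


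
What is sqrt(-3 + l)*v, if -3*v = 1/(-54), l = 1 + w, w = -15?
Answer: I*sqrt(17)/162 ≈ 0.025451*I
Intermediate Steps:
l = -14 (l = 1 - 15 = -14)
v = 1/162 (v = -1/3/(-54) = -1/3*(-1/54) = 1/162 ≈ 0.0061728)
sqrt(-3 + l)*v = sqrt(-3 - 14)*(1/162) = sqrt(-17)*(1/162) = (I*sqrt(17))*(1/162) = I*sqrt(17)/162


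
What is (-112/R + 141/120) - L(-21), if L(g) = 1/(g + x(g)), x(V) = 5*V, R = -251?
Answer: 1030471/632520 ≈ 1.6292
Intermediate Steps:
L(g) = 1/(6*g) (L(g) = 1/(g + 5*g) = 1/(6*g))
(-112/R + 141/120) - L(-21) = (-112/(-251) + 141/120) - 1/(6*(-21)) = (-112*(-1/251) + 141*(1/120)) - (-1)/(6*21) = (112/251 + 47/40) - 1*(-1/126) = 16277/10040 + 1/126 = 1030471/632520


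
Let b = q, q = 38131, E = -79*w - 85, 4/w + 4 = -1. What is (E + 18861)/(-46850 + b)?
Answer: -94196/43595 ≈ -2.1607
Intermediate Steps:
w = -4/5 (w = 4/(-4 - 1) = 4/(-5) = 4*(-1/5) = -4/5 ≈ -0.80000)
E = -109/5 (E = -79*(-4/5) - 85 = 316/5 - 85 = -109/5 ≈ -21.800)
b = 38131
(E + 18861)/(-46850 + b) = (-109/5 + 18861)/(-46850 + 38131) = (94196/5)/(-8719) = (94196/5)*(-1/8719) = -94196/43595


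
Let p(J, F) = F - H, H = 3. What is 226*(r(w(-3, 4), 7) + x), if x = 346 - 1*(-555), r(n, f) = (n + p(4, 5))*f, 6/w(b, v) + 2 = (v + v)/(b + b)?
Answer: 1019712/5 ≈ 2.0394e+5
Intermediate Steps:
p(J, F) = -3 + F (p(J, F) = F - 1*3 = F - 3 = -3 + F)
w(b, v) = 6/(-2 + v/b) (w(b, v) = 6/(-2 + (v + v)/(b + b)) = 6/(-2 + (2*v)/((2*b))) = 6/(-2 + (2*v)*(1/(2*b))) = 6/(-2 + v/b))
r(n, f) = f*(2 + n) (r(n, f) = (n + (-3 + 5))*f = (n + 2)*f = (2 + n)*f = f*(2 + n))
x = 901 (x = 346 + 555 = 901)
226*(r(w(-3, 4), 7) + x) = 226*(7*(2 + 6*(-3)/(4 - 2*(-3))) + 901) = 226*(7*(2 + 6*(-3)/(4 + 6)) + 901) = 226*(7*(2 + 6*(-3)/10) + 901) = 226*(7*(2 + 6*(-3)*(1/10)) + 901) = 226*(7*(2 - 9/5) + 901) = 226*(7*(1/5) + 901) = 226*(7/5 + 901) = 226*(4512/5) = 1019712/5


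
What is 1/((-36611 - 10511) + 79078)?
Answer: 1/31956 ≈ 3.1293e-5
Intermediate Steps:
1/((-36611 - 10511) + 79078) = 1/(-47122 + 79078) = 1/31956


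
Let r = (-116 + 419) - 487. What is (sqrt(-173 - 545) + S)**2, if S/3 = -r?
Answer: (552 + I*sqrt(718))**2 ≈ 3.0399e+5 + 29582.0*I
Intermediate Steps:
r = -184 (r = 303 - 487 = -184)
S = 552 (S = 3*(-1*(-184)) = 3*184 = 552)
(sqrt(-173 - 545) + S)**2 = (sqrt(-173 - 545) + 552)**2 = (sqrt(-718) + 552)**2 = (I*sqrt(718) + 552)**2 = (552 + I*sqrt(718))**2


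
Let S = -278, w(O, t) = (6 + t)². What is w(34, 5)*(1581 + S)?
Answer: 157663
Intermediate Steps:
w(34, 5)*(1581 + S) = (6 + 5)²*(1581 - 278) = 11²*1303 = 121*1303 = 157663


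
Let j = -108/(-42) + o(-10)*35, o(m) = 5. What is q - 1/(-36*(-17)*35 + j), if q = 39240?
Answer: 5932420913/151183 ≈ 39240.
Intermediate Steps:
j = 1243/7 (j = -108/(-42) + 5*35 = -108*(-1/42) + 175 = 18/7 + 175 = 1243/7 ≈ 177.57)
q - 1/(-36*(-17)*35 + j) = 39240 - 1/(-36*(-17)*35 + 1243/7) = 39240 - 1/(612*35 + 1243/7) = 39240 - 1/(21420 + 1243/7) = 39240 - 1/151183/7 = 39240 - 1*7/151183 = 39240 - 7/151183 = 5932420913/151183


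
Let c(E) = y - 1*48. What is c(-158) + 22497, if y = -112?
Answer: 22337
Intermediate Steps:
c(E) = -160 (c(E) = -112 - 1*48 = -112 - 48 = -160)
c(-158) + 22497 = -160 + 22497 = 22337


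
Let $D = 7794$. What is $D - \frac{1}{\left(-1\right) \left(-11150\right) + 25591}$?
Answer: $\frac{286359353}{36741} \approx 7794.0$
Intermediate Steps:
$D - \frac{1}{\left(-1\right) \left(-11150\right) + 25591} = 7794 - \frac{1}{\left(-1\right) \left(-11150\right) + 25591} = 7794 - \frac{1}{11150 + 25591} = 7794 - \frac{1}{36741} = \frac{286359353}{36741}$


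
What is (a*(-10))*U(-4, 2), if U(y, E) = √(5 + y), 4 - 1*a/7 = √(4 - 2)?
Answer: -280 + 70*√2 ≈ -181.01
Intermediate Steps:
a = 28 - 7*√2 (a = 28 - 7*√(4 - 2) = 28 - 7*√2 ≈ 18.100)
(a*(-10))*U(-4, 2) = ((28 - 7*√2)*(-10))*√(5 - 4) = (-280 + 70*√2)*√1 = (-280 + 70*√2)*1 = -280 + 70*√2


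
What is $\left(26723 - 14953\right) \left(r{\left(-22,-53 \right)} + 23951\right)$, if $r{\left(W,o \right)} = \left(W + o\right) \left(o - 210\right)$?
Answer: $514066520$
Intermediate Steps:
$r{\left(W,o \right)} = \left(-210 + o\right) \left(W + o\right)$ ($r{\left(W,o \right)} = \left(W + o\right) \left(-210 + o\right) = \left(-210 + o\right) \left(W + o\right)$)
$\left(26723 - 14953\right) \left(r{\left(-22,-53 \right)} + 23951\right) = \left(26723 - 14953\right) \left(\left(\left(-53\right)^{2} - -4620 - -11130 - -1166\right) + 23951\right) = 11770 \left(\left(2809 + 4620 + 11130 + 1166\right) + 23951\right) = 11770 \left(19725 + 23951\right) = 11770 \cdot 43676 = 514066520$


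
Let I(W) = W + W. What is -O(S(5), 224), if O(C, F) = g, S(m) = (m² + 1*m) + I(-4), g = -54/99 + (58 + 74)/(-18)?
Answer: 260/33 ≈ 7.8788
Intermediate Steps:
I(W) = 2*W
g = -260/33 (g = -54*1/99 + 132*(-1/18) = -6/11 - 22/3 = -260/33 ≈ -7.8788)
S(m) = -8 + m + m² (S(m) = (m² + 1*m) + 2*(-4) = (m² + m) - 8 = (m + m²) - 8 = -8 + m + m²)
O(C, F) = -260/33
-O(S(5), 224) = -1*(-260/33) = 260/33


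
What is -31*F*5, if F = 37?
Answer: -5735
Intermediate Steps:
-31*F*5 = -31*37*5 = -1147*5 = -5735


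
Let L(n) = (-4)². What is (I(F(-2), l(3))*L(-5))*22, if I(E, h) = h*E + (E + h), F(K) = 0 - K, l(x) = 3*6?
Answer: 19712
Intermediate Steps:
l(x) = 18
F(K) = -K
I(E, h) = E + h + E*h (I(E, h) = E*h + (E + h) = E + h + E*h)
L(n) = 16
(I(F(-2), l(3))*L(-5))*22 = ((-1*(-2) + 18 - 1*(-2)*18)*16)*22 = ((2 + 18 + 2*18)*16)*22 = ((2 + 18 + 36)*16)*22 = (56*16)*22 = 896*22 = 19712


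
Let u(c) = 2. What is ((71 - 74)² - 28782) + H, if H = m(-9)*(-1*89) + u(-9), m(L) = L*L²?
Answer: 36110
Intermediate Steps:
m(L) = L³
H = 64883 (H = (-9)³*(-1*89) + 2 = -729*(-89) + 2 = 64881 + 2 = 64883)
((71 - 74)² - 28782) + H = ((71 - 74)² - 28782) + 64883 = ((-3)² - 28782) + 64883 = (9 - 28782) + 64883 = -28773 + 64883 = 36110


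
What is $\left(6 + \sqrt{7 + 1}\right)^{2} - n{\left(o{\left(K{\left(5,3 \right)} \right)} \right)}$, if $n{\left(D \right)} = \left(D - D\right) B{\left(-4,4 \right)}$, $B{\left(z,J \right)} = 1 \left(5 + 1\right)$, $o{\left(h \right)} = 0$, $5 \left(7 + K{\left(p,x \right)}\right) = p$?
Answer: $44 + 24 \sqrt{2} \approx 77.941$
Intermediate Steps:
$K{\left(p,x \right)} = -7 + \frac{p}{5}$
$B{\left(z,J \right)} = 6$ ($B{\left(z,J \right)} = 1 \cdot 6 = 6$)
$n{\left(D \right)} = 0$ ($n{\left(D \right)} = \left(D - D\right) 6 = 0 \cdot 6 = 0$)
$\left(6 + \sqrt{7 + 1}\right)^{2} - n{\left(o{\left(K{\left(5,3 \right)} \right)} \right)} = \left(6 + \sqrt{7 + 1}\right)^{2} - 0 = \left(6 + \sqrt{8}\right)^{2} + 0 = \left(6 + 2 \sqrt{2}\right)^{2} + 0 = \left(6 + 2 \sqrt{2}\right)^{2}$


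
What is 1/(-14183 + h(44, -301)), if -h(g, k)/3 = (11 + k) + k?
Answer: -1/12410 ≈ -8.0580e-5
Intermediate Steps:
h(g, k) = -33 - 6*k (h(g, k) = -3*((11 + k) + k) = -3*(11 + 2*k) = -33 - 6*k)
1/(-14183 + h(44, -301)) = 1/(-14183 + (-33 - 6*(-301))) = 1/(-14183 + (-33 + 1806)) = 1/(-14183 + 1773) = 1/(-12410) = -1/12410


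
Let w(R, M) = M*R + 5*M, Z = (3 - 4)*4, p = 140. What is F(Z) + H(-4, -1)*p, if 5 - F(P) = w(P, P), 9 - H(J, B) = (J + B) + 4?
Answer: 1409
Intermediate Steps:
H(J, B) = 5 - B - J (H(J, B) = 9 - ((J + B) + 4) = 9 - ((B + J) + 4) = 9 - (4 + B + J) = 9 + (-4 - B - J) = 5 - B - J)
Z = -4 (Z = -1*4 = -4)
w(R, M) = 5*M + M*R
F(P) = 5 - P*(5 + P)
F(Z) + H(-4, -1)*p = (5 - 1*(-4)*(5 - 4)) + (5 - 1*(-1) - 1*(-4))*140 = (5 - 1*(-4)*1) + (5 + 1 + 4)*140 = (5 + 4) + 10*140 = 9 + 1400 = 1409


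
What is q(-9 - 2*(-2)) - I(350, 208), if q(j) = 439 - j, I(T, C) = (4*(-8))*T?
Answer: 11644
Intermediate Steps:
I(T, C) = -32*T
q(-9 - 2*(-2)) - I(350, 208) = (439 - (-9 - 2*(-2))) - (-32)*350 = (439 - (-9 + 4)) - 1*(-11200) = (439 - 1*(-5)) + 11200 = (439 + 5) + 11200 = 444 + 11200 = 11644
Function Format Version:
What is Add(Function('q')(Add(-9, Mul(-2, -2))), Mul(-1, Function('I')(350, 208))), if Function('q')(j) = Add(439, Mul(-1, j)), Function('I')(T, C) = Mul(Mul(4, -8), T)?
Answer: 11644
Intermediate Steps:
Function('I')(T, C) = Mul(-32, T)
Add(Function('q')(Add(-9, Mul(-2, -2))), Mul(-1, Function('I')(350, 208))) = Add(Add(439, Mul(-1, Add(-9, Mul(-2, -2)))), Mul(-1, Mul(-32, 350))) = Add(Add(439, Mul(-1, Add(-9, 4))), Mul(-1, -11200)) = Add(Add(439, Mul(-1, -5)), 11200) = Add(Add(439, 5), 11200) = Add(444, 11200) = 11644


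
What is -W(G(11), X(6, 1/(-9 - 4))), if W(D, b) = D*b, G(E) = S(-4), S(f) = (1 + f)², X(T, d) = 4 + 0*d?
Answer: -36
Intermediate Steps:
X(T, d) = 4 (X(T, d) = 4 + 0 = 4)
G(E) = 9 (G(E) = (1 - 4)² = (-3)² = 9)
-W(G(11), X(6, 1/(-9 - 4))) = -9*4 = -1*36 = -36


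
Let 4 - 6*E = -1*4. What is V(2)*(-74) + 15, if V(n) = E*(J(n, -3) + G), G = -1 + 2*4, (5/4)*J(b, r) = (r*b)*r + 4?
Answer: -12061/5 ≈ -2412.2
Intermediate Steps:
J(b, r) = 16/5 + 4*b*r**2/5 (J(b, r) = 4*((r*b)*r + 4)/5 = 4*((b*r)*r + 4)/5 = 4*(b*r**2 + 4)/5 = 4*(4 + b*r**2)/5 = 16/5 + 4*b*r**2/5)
E = 4/3 (E = 2/3 - (-1)*4/6 = 2/3 - 1/6*(-4) = 2/3 + 2/3 = 4/3 ≈ 1.3333)
G = 7 (G = -1 + 8 = 7)
V(n) = 68/5 + 48*n/5 (V(n) = 4*((16/5 + (4/5)*n*(-3)**2) + 7)/3 = 4*((16/5 + (4/5)*n*9) + 7)/3 = 4*((16/5 + 36*n/5) + 7)/3 = 4*(51/5 + 36*n/5)/3 = 68/5 + 48*n/5)
V(2)*(-74) + 15 = (68/5 + (48/5)*2)*(-74) + 15 = (68/5 + 96/5)*(-74) + 15 = (164/5)*(-74) + 15 = -12136/5 + 15 = -12061/5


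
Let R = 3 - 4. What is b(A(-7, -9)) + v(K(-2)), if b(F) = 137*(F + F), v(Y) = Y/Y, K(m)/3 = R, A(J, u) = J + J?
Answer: -3835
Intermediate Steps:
A(J, u) = 2*J
R = -1
K(m) = -3 (K(m) = 3*(-1) = -3)
v(Y) = 1
b(F) = 274*F (b(F) = 137*(2*F) = 274*F)
b(A(-7, -9)) + v(K(-2)) = 274*(2*(-7)) + 1 = 274*(-14) + 1 = -3836 + 1 = -3835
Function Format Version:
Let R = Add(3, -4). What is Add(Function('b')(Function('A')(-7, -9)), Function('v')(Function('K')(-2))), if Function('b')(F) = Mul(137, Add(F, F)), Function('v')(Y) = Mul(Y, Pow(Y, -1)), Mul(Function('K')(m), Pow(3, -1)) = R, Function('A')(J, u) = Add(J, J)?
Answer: -3835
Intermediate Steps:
Function('A')(J, u) = Mul(2, J)
R = -1
Function('K')(m) = -3 (Function('K')(m) = Mul(3, -1) = -3)
Function('v')(Y) = 1
Function('b')(F) = Mul(274, F) (Function('b')(F) = Mul(137, Mul(2, F)) = Mul(274, F))
Add(Function('b')(Function('A')(-7, -9)), Function('v')(Function('K')(-2))) = Add(Mul(274, Mul(2, -7)), 1) = Add(Mul(274, -14), 1) = Add(-3836, 1) = -3835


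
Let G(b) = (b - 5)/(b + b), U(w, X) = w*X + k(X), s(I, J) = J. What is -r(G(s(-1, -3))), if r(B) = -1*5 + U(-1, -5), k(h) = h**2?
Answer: -25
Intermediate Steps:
U(w, X) = X**2 + X*w (U(w, X) = w*X + X**2 = X*w + X**2 = X**2 + X*w)
G(b) = (-5 + b)/(2*b) (G(b) = (-5 + b)/((2*b)) = (-5 + b)*(1/(2*b)) = (-5 + b)/(2*b))
r(B) = 25 (r(B) = -1*5 - 5*(-5 - 1) = -5 - 5*(-6) = -5 + 30 = 25)
-r(G(s(-1, -3))) = -1*25 = -25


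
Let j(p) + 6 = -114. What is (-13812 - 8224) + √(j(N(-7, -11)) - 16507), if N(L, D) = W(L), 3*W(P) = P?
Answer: -22036 + I*√16627 ≈ -22036.0 + 128.95*I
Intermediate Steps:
W(P) = P/3
N(L, D) = L/3
j(p) = -120 (j(p) = -6 - 114 = -120)
(-13812 - 8224) + √(j(N(-7, -11)) - 16507) = (-13812 - 8224) + √(-120 - 16507) = -22036 + √(-16627) = -22036 + I*√16627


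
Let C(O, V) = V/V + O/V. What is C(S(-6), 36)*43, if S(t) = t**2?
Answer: 86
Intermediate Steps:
C(O, V) = 1 + O/V
C(S(-6), 36)*43 = (((-6)**2 + 36)/36)*43 = ((36 + 36)/36)*43 = ((1/36)*72)*43 = 2*43 = 86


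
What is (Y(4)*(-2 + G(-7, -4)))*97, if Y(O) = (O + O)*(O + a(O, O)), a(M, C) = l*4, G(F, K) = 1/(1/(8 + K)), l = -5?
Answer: -24832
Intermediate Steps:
G(F, K) = 8 + K
a(M, C) = -20 (a(M, C) = -5*4 = -20)
Y(O) = 2*O*(-20 + O) (Y(O) = (O + O)*(O - 20) = (2*O)*(-20 + O) = 2*O*(-20 + O))
(Y(4)*(-2 + G(-7, -4)))*97 = ((2*4*(-20 + 4))*(-2 + (8 - 4)))*97 = ((2*4*(-16))*(-2 + 4))*97 = -128*2*97 = -256*97 = -24832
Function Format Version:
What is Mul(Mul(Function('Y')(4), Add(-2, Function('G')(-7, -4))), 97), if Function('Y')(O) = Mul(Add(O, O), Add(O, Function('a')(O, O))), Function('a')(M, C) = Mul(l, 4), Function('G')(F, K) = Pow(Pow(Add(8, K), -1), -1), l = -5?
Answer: -24832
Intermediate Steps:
Function('G')(F, K) = Add(8, K)
Function('a')(M, C) = -20 (Function('a')(M, C) = Mul(-5, 4) = -20)
Function('Y')(O) = Mul(2, O, Add(-20, O)) (Function('Y')(O) = Mul(Add(O, O), Add(O, -20)) = Mul(Mul(2, O), Add(-20, O)) = Mul(2, O, Add(-20, O)))
Mul(Mul(Function('Y')(4), Add(-2, Function('G')(-7, -4))), 97) = Mul(Mul(Mul(2, 4, Add(-20, 4)), Add(-2, Add(8, -4))), 97) = Mul(Mul(Mul(2, 4, -16), Add(-2, 4)), 97) = Mul(Mul(-128, 2), 97) = Mul(-256, 97) = -24832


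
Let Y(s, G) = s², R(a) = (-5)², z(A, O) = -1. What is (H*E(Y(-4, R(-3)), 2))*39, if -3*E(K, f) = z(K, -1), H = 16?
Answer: 208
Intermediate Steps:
R(a) = 25
E(K, f) = ⅓ (E(K, f) = -⅓*(-1) = ⅓)
(H*E(Y(-4, R(-3)), 2))*39 = (16*(⅓))*39 = (16/3)*39 = 208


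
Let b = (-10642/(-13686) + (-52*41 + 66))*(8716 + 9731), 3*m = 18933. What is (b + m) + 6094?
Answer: -86871321428/2281 ≈ -3.8085e+7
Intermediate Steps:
m = 6311 (m = (⅓)*18933 = 6311)
b = -86899617233/2281 (b = (-10642*(-1/13686) + (-2132 + 66))*18447 = (5321/6843 - 2066)*18447 = -14132317/6843*18447 = -86899617233/2281 ≈ -3.8097e+7)
(b + m) + 6094 = (-86899617233/2281 + 6311) + 6094 = -86885221842/2281 + 6094 = -86871321428/2281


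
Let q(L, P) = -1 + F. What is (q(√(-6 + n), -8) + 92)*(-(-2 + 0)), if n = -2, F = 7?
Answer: 196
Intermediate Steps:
q(L, P) = 6 (q(L, P) = -1 + 7 = 6)
(q(√(-6 + n), -8) + 92)*(-(-2 + 0)) = (6 + 92)*(-(-2 + 0)) = 98*(-1*(-2)) = 98*2 = 196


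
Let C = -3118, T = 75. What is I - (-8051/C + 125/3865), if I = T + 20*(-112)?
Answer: -5224414683/2410214 ≈ -2167.6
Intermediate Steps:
I = -2165 (I = 75 + 20*(-112) = 75 - 2240 = -2165)
I - (-8051/C + 125/3865) = -2165 - (-8051/(-3118) + 125/3865) = -2165 - (-8051*(-1/3118) + 125*(1/3865)) = -2165 - (8051/3118 + 25/773) = -2165 - 1*6301373/2410214 = -2165 - 6301373/2410214 = -5224414683/2410214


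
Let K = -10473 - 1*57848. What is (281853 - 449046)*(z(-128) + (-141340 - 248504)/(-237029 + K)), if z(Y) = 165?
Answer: -4244411154321/152675 ≈ -2.7800e+7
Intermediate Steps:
K = -68321 (K = -10473 - 57848 = -68321)
(281853 - 449046)*(z(-128) + (-141340 - 248504)/(-237029 + K)) = (281853 - 449046)*(165 + (-141340 - 248504)/(-237029 - 68321)) = -167193*(165 - 389844/(-305350)) = -167193*(165 - 389844*(-1/305350)) = -167193*(165 + 194922/152675) = -167193*25386297/152675 = -4244411154321/152675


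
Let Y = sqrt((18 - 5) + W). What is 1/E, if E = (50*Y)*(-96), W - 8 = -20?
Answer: -1/4800 ≈ -0.00020833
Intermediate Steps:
W = -12 (W = 8 - 20 = -12)
Y = 1 (Y = sqrt((18 - 5) - 12) = sqrt(13 - 12) = sqrt(1) = 1)
E = -4800 (E = (50*1)*(-96) = 50*(-96) = -4800)
1/E = 1/(-4800) = -1/4800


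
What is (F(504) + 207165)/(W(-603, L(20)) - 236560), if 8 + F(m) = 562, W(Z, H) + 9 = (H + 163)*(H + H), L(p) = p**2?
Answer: 207719/213831 ≈ 0.97142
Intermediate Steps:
W(Z, H) = -9 + 2*H*(163 + H) (W(Z, H) = -9 + (H + 163)*(H + H) = -9 + (163 + H)*(2*H) = -9 + 2*H*(163 + H))
F(m) = 554 (F(m) = -8 + 562 = 554)
(F(504) + 207165)/(W(-603, L(20)) - 236560) = (554 + 207165)/((-9 + 2*(20**2)**2 + 326*20**2) - 236560) = 207719/((-9 + 2*400**2 + 326*400) - 236560) = 207719/((-9 + 2*160000 + 130400) - 236560) = 207719/((-9 + 320000 + 130400) - 236560) = 207719/(450391 - 236560) = 207719/213831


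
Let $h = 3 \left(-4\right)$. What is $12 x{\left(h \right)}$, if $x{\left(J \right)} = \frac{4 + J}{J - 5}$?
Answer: $\frac{96}{17} \approx 5.6471$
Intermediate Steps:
$h = -12$
$x{\left(J \right)} = \frac{4 + J}{-5 + J}$
$12 x{\left(h \right)} = 12 \frac{4 - 12}{-5 - 12} = 12 \frac{1}{-17} \left(-8\right) = 12 \left(\left(- \frac{1}{17}\right) \left(-8\right)\right) = 12 \cdot \frac{8}{17} = \frac{96}{17}$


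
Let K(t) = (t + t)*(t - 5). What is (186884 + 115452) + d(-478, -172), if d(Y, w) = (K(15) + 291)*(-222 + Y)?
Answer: -111364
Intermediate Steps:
K(t) = 2*t*(-5 + t) (K(t) = (2*t)*(-5 + t) = 2*t*(-5 + t))
d(Y, w) = -131202 + 591*Y (d(Y, w) = (2*15*(-5 + 15) + 291)*(-222 + Y) = (2*15*10 + 291)*(-222 + Y) = (300 + 291)*(-222 + Y) = 591*(-222 + Y) = -131202 + 591*Y)
(186884 + 115452) + d(-478, -172) = (186884 + 115452) + (-131202 + 591*(-478)) = 302336 + (-131202 - 282498) = 302336 - 413700 = -111364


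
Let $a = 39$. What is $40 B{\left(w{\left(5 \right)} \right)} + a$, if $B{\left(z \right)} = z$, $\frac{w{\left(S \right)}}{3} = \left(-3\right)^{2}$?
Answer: $1119$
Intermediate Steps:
$w{\left(S \right)} = 27$ ($w{\left(S \right)} = 3 \left(-3\right)^{2} = 3 \cdot 9 = 27$)
$40 B{\left(w{\left(5 \right)} \right)} + a = 40 \cdot 27 + 39 = 1080 + 39 = 1119$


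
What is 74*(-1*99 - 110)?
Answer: -15466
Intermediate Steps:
74*(-1*99 - 110) = 74*(-99 - 110) = 74*(-209) = -15466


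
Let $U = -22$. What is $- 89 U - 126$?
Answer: $1832$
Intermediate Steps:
$- 89 U - 126 = \left(-89\right) \left(-22\right) - 126 = 1958 - 126 = 1832$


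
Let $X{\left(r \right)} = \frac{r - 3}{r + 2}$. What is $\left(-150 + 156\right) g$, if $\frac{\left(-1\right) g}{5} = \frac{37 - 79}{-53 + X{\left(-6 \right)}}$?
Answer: $- \frac{720}{29} \approx -24.828$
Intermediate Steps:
$X{\left(r \right)} = \frac{-3 + r}{2 + r}$
$g = - \frac{120}{29}$ ($g = - 5 \frac{37 - 79}{-53 + \frac{-3 - 6}{2 - 6}} = - 5 \left(- \frac{42}{-53 + \frac{1}{-4} \left(-9\right)}\right) = - 5 \left(- \frac{42}{-53 - - \frac{9}{4}}\right) = - 5 \left(- \frac{42}{-53 + \frac{9}{4}}\right) = - 5 \left(- \frac{42}{- \frac{203}{4}}\right) = - 5 \left(\left(-42\right) \left(- \frac{4}{203}\right)\right) = \left(-5\right) \frac{24}{29} = - \frac{120}{29} \approx -4.1379$)
$\left(-150 + 156\right) g = \left(-150 + 156\right) \left(- \frac{120}{29}\right) = 6 \left(- \frac{120}{29}\right) = - \frac{720}{29}$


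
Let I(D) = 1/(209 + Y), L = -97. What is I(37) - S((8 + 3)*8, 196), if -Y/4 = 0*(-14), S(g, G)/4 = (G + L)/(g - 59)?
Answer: -82735/6061 ≈ -13.650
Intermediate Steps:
S(g, G) = 4*(-97 + G)/(-59 + g) (S(g, G) = 4*((G - 97)/(g - 59)) = 4*((-97 + G)/(-59 + g)) = 4*(-97 + G)/(-59 + g))
Y = 0 (Y = -0*(-14) = -4*0 = 0)
I(D) = 1/209 (I(D) = 1/(209 + 0) = 1/209)
I(37) - S((8 + 3)*8, 196) = 1/209 - 4*(-97 + 196)/(-59 + (8 + 3)*8) = 1/209 - 4*99/(-59 + 11*8) = 1/209 - 4*99/(-59 + 88) = 1/209 - 4*99/29 = 1/209 - 1*396/29 = 1/209 - 396/29 = -82735/6061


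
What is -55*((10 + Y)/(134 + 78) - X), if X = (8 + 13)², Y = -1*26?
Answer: 1285735/53 ≈ 24259.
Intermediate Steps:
Y = -26
X = 441 (X = 21² = 441)
-55*((10 + Y)/(134 + 78) - X) = -55*((10 - 26)/(134 + 78) - 1*441) = -55*(-16/212 - 441) = -55*(-16*1/212 - 441) = -55*(-4/53 - 441) = -55*(-23377/53) = 1285735/53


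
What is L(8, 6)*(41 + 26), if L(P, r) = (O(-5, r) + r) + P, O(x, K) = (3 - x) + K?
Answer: 1876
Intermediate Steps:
O(x, K) = 3 + K - x
L(P, r) = 8 + P + 2*r (L(P, r) = ((3 + r - 1*(-5)) + r) + P = ((3 + r + 5) + r) + P = ((8 + r) + r) + P = (8 + 2*r) + P = 8 + P + 2*r)
L(8, 6)*(41 + 26) = (8 + 8 + 2*6)*(41 + 26) = (8 + 8 + 12)*67 = 28*67 = 1876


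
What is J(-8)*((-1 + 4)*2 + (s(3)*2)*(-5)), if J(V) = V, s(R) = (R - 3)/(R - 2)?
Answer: -48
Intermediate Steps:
s(R) = (-3 + R)/(-2 + R)
J(-8)*((-1 + 4)*2 + (s(3)*2)*(-5)) = -8*((-1 + 4)*2 + (((-3 + 3)/(-2 + 3))*2)*(-5)) = -8*(3*2 + ((0/1)*2)*(-5)) = -8*(6 + ((1*0)*2)*(-5)) = -8*(6 + (0*2)*(-5)) = -8*(6 + 0*(-5)) = -8*(6 + 0) = -8*6 = -48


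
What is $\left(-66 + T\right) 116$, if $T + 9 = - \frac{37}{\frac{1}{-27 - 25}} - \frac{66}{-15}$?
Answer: $\frac{1074972}{5} \approx 2.1499 \cdot 10^{5}$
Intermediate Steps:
$T = \frac{9597}{5}$ ($T = -9 - \left(-1924 - \frac{22}{5}\right) = -9 - \left(- \frac{22}{5} + \frac{37}{\frac{1}{-52}}\right) = -9 - \left(- \frac{22}{5} + \frac{37}{- \frac{1}{52}}\right) = -9 + \left(\left(-37\right) \left(-52\right) + \frac{22}{5}\right) = -9 + \left(1924 + \frac{22}{5}\right) = -9 + \frac{9642}{5} = \frac{9597}{5} \approx 1919.4$)
$\left(-66 + T\right) 116 = \left(-66 + \frac{9597}{5}\right) 116 = \frac{9267}{5} \cdot 116 = \frac{1074972}{5}$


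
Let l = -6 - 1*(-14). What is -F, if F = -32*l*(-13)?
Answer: -3328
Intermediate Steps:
l = 8 (l = -6 + 14 = 8)
F = 3328 (F = -32*8*(-13) = -256*(-13) = 3328)
-F = -1*3328 = -3328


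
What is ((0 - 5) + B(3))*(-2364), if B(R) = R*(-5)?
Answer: 47280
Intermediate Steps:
B(R) = -5*R
((0 - 5) + B(3))*(-2364) = ((0 - 5) - 5*3)*(-2364) = (-5 - 15)*(-2364) = -20*(-2364) = 47280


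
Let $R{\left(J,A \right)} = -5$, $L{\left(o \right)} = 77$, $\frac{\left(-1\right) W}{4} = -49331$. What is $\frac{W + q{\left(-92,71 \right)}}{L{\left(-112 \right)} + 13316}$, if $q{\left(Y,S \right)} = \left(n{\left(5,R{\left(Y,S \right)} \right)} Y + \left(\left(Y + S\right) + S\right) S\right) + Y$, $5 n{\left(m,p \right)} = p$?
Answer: $\frac{200874}{13393} \approx 14.998$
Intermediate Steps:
$W = 197324$ ($W = \left(-4\right) \left(-49331\right) = 197324$)
$n{\left(m,p \right)} = \frac{p}{5}$
$q{\left(Y,S \right)} = S \left(Y + 2 S\right)$ ($q{\left(Y,S \right)} = \left(\frac{1}{5} \left(-5\right) Y + \left(\left(Y + S\right) + S\right) S\right) + Y = \left(- Y + \left(\left(S + Y\right) + S\right) S\right) + Y = \left(- Y + \left(Y + 2 S\right) S\right) + Y = \left(- Y + S \left(Y + 2 S\right)\right) + Y = S \left(Y + 2 S\right)$)
$\frac{W + q{\left(-92,71 \right)}}{L{\left(-112 \right)} + 13316} = \frac{197324 + 71 \left(-92 + 2 \cdot 71\right)}{77 + 13316} = \frac{197324 + 71 \left(-92 + 142\right)}{13393} = \left(197324 + 71 \cdot 50\right) \frac{1}{13393} = \left(197324 + 3550\right) \frac{1}{13393} = 200874 \cdot \frac{1}{13393} = \frac{200874}{13393}$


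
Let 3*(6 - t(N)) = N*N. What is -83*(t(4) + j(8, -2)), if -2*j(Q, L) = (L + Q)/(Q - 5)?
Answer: 83/3 ≈ 27.667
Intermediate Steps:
t(N) = 6 - N²/3 (t(N) = 6 - N*N/3 = 6 - N²/3)
j(Q, L) = -(L + Q)/(2*(-5 + Q)) (j(Q, L) = -(L + Q)/(2*(Q - 5)) = -(L + Q)/(2*(-5 + Q)))
-83*(t(4) + j(8, -2)) = -83*((6 - ⅓*4²) + (-1*(-2) - 1*8)/(2*(-5 + 8))) = -83*((6 - ⅓*16) + (½)*(2 - 8)/3) = -83*((6 - 16/3) + (½)*(⅓)*(-6)) = -83*(⅔ - 1) = -83*(-⅓) = 83/3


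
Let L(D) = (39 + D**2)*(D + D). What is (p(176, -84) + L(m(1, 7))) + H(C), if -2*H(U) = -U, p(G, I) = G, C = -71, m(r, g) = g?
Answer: 2745/2 ≈ 1372.5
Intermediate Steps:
H(U) = U/2 (H(U) = -(-1)*U/2 = U/2)
L(D) = 2*D*(39 + D**2) (L(D) = (39 + D**2)*(2*D) = 2*D*(39 + D**2))
(p(176, -84) + L(m(1, 7))) + H(C) = (176 + 2*7*(39 + 7**2)) + (1/2)*(-71) = (176 + 2*7*(39 + 49)) - 71/2 = (176 + 2*7*88) - 71/2 = (176 + 1232) - 71/2 = 1408 - 71/2 = 2745/2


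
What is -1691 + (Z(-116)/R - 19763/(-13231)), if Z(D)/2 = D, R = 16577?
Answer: -370562973658/219330287 ≈ -1689.5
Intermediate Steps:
Z(D) = 2*D
-1691 + (Z(-116)/R - 19763/(-13231)) = -1691 + ((2*(-116))/16577 - 19763/(-13231)) = -1691 + (-232*1/16577 - 19763*(-1/13231)) = -1691 + (-232/16577 + 19763/13231) = -1691 + 324541659/219330287 = -370562973658/219330287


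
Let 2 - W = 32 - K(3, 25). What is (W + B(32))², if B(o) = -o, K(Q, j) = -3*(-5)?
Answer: 2209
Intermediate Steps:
K(Q, j) = 15
W = -15 (W = 2 - (32 - 1*15) = 2 - (32 - 15) = 2 - 1*17 = 2 - 17 = -15)
(W + B(32))² = (-15 - 1*32)² = (-15 - 32)² = (-47)² = 2209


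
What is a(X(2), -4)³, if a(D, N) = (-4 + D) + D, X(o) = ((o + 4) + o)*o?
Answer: 21952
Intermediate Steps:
X(o) = o*(4 + 2*o) (X(o) = ((4 + o) + o)*o = (4 + 2*o)*o = o*(4 + 2*o))
a(D, N) = -4 + 2*D
a(X(2), -4)³ = (-4 + 2*(2*2*(2 + 2)))³ = (-4 + 2*(2*2*4))³ = (-4 + 2*16)³ = (-4 + 32)³ = 28³ = 21952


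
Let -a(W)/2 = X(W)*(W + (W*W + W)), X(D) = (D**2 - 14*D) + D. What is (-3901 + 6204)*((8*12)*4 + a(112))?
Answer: -652077831552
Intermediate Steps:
X(D) = D**2 - 13*D
a(W) = -2*W*(-13 + W)*(W**2 + 2*W) (a(W) = -2*W*(-13 + W)*(W + (W*W + W)) = -2*W*(-13 + W)*(W + (W**2 + W)) = -2*W*(-13 + W)*(W + (W + W**2)) = -2*W*(-13 + W)*(W**2 + 2*W))
(-3901 + 6204)*((8*12)*4 + a(112)) = (-3901 + 6204)*((8*12)*4 - 2*112**2*(-13 + 112)*(2 + 112)) = 2303*(96*4 - 2*12544*99*114) = 2303*(384 - 283143168) = 2303*(-283142784) = -652077831552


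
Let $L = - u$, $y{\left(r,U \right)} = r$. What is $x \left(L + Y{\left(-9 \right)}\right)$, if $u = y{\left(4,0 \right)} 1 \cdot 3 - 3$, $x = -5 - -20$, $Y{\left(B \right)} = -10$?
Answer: $-285$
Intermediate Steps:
$x = 15$ ($x = -5 + 20 = 15$)
$u = 9$ ($u = 4 \cdot 1 \cdot 3 - 3 = 4 \cdot 3 - 3 = 12 - 3 = 9$)
$L = -9$ ($L = \left(-1\right) 9 = -9$)
$x \left(L + Y{\left(-9 \right)}\right) = 15 \left(-9 - 10\right) = 15 \left(-19\right) = -285$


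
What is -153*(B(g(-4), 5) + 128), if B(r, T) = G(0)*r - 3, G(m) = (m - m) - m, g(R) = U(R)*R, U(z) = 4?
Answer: -19125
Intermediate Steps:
g(R) = 4*R
G(m) = -m (G(m) = 0 - m = -m)
B(r, T) = -3 (B(r, T) = (-1*0)*r - 3 = 0*r - 3 = 0 - 3 = -3)
-153*(B(g(-4), 5) + 128) = -153*(-3 + 128) = -153*125 = -19125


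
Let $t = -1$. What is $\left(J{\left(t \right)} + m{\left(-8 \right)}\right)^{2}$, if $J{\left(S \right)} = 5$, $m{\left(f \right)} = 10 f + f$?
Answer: $6889$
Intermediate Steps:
$m{\left(f \right)} = 11 f$
$\left(J{\left(t \right)} + m{\left(-8 \right)}\right)^{2} = \left(5 + 11 \left(-8\right)\right)^{2} = \left(5 - 88\right)^{2} = \left(-83\right)^{2} = 6889$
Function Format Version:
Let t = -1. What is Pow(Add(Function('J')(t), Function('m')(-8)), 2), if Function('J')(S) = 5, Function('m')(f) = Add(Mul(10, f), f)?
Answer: 6889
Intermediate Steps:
Function('m')(f) = Mul(11, f)
Pow(Add(Function('J')(t), Function('m')(-8)), 2) = Pow(Add(5, Mul(11, -8)), 2) = Pow(Add(5, -88), 2) = Pow(-83, 2) = 6889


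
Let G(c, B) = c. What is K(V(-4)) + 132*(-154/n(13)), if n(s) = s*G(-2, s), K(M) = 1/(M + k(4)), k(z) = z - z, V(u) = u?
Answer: 40643/52 ≈ 781.60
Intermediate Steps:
k(z) = 0
K(M) = 1/M (K(M) = 1/(M + 0) = 1/M)
n(s) = -2*s (n(s) = s*(-2) = -2*s)
K(V(-4)) + 132*(-154/n(13)) = 1/(-4) + 132*(-154/((-2*13))) = -¼ + 132*(-154/(-26)) = -¼ + 132*(-154*(-1/26)) = -¼ + 132*(77/13) = -¼ + 10164/13 = 40643/52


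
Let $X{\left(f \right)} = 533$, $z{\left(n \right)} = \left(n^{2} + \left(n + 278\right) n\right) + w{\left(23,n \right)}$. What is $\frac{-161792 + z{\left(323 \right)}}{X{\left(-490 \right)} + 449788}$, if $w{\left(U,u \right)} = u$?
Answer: $\frac{45661}{150107} \approx 0.30419$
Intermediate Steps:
$z{\left(n \right)} = n + n^{2} + n \left(278 + n\right)$ ($z{\left(n \right)} = \left(n^{2} + \left(n + 278\right) n\right) + n = \left(n^{2} + \left(278 + n\right) n\right) + n = \left(n^{2} + n \left(278 + n\right)\right) + n = n + n^{2} + n \left(278 + n\right)$)
$\frac{-161792 + z{\left(323 \right)}}{X{\left(-490 \right)} + 449788} = \frac{-161792 + 323 \left(279 + 2 \cdot 323\right)}{533 + 449788} = \frac{-161792 + 323 \left(279 + 646\right)}{450321} = \left(-161792 + 323 \cdot 925\right) \frac{1}{450321} = \left(-161792 + 298775\right) \frac{1}{450321} = 136983 \cdot \frac{1}{450321} = \frac{45661}{150107}$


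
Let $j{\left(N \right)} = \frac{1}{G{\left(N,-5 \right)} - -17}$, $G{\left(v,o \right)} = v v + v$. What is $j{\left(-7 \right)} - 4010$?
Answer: $- \frac{236589}{59} \approx -4010.0$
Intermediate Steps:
$G{\left(v,o \right)} = v + v^{2}$ ($G{\left(v,o \right)} = v^{2} + v = v + v^{2}$)
$j{\left(N \right)} = \frac{1}{17 + N \left(1 + N\right)}$ ($j{\left(N \right)} = \frac{1}{N \left(1 + N\right) - -17} = \frac{1}{N \left(1 + N\right) + 17} = \frac{1}{17 + N \left(1 + N\right)}$)
$j{\left(-7 \right)} - 4010 = \frac{1}{17 - 7 \left(1 - 7\right)} - 4010 = \frac{1}{17 - -42} - 4010 = \frac{1}{17 + 42} - 4010 = \frac{1}{59} - 4010 = - \frac{236589}{59}$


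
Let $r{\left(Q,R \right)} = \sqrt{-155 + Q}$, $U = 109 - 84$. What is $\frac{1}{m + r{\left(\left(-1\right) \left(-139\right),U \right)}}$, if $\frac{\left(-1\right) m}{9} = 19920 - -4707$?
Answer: $- \frac{221643}{49125619465} - \frac{4 i}{49125619465} \approx -4.5118 \cdot 10^{-6} - 8.1424 \cdot 10^{-11} i$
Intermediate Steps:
$U = 25$
$m = -221643$ ($m = - 9 \left(19920 - -4707\right) = - 9 \left(19920 + 4707\right) = \left(-9\right) 24627 = -221643$)
$\frac{1}{m + r{\left(\left(-1\right) \left(-139\right),U \right)}} = \frac{1}{-221643 + \sqrt{-155 - -139}} = \frac{1}{-221643 + \sqrt{-155 + 139}} = \frac{1}{-221643 + \sqrt{-16}} = \frac{1}{-221643 + 4 i} = \frac{-221643 - 4 i}{49125619465}$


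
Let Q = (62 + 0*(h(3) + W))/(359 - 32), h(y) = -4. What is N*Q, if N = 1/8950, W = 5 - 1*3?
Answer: 31/1463325 ≈ 2.1185e-5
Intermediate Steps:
W = 2 (W = 5 - 3 = 2)
N = 1/8950 ≈ 0.00011173
Q = 62/327 (Q = (62 + 0*(-4 + 2))/(359 - 32) = (62 + 0*(-2))/327 = (62 + 0)*(1/327) = 62*(1/327) = 62/327 ≈ 0.18960)
N*Q = (1/8950)*(62/327) = 31/1463325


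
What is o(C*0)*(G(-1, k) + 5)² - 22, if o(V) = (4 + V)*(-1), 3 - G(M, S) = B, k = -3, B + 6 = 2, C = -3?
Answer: -598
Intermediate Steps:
B = -4 (B = -6 + 2 = -4)
G(M, S) = 7 (G(M, S) = 3 - 1*(-4) = 3 + 4 = 7)
o(V) = -4 - V
o(C*0)*(G(-1, k) + 5)² - 22 = (-4 - (-3)*0)*(7 + 5)² - 22 = (-4 - 1*0)*12² - 22 = (-4 + 0)*144 - 22 = -4*144 - 22 = -576 - 22 = -598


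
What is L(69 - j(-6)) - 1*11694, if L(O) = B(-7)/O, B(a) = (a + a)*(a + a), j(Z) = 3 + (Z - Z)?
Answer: -385804/33 ≈ -11691.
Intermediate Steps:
j(Z) = 3 (j(Z) = 3 + 0 = 3)
B(a) = 4*a² (B(a) = (2*a)*(2*a) = 4*a²)
L(O) = 196/O (L(O) = (4*(-7)²)/O = (4*49)/O = 196/O)
L(69 - j(-6)) - 1*11694 = 196/(69 - 1*3) - 1*11694 = 196/(69 - 3) - 11694 = 196/66 - 11694 = 196*(1/66) - 11694 = 98/33 - 11694 = -385804/33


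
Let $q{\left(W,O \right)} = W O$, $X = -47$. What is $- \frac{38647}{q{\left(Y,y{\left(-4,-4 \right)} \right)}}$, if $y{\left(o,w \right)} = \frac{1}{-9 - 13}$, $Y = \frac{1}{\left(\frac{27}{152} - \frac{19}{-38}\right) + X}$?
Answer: $- \frac{2993248797}{76} \approx -3.9385 \cdot 10^{7}$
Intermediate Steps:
$Y = - \frac{152}{7041}$ ($Y = \frac{1}{\left(\frac{27}{152} - \frac{19}{-38}\right) - 47} = \frac{1}{\left(27 \cdot \frac{1}{152} - - \frac{1}{2}\right) - 47} = \frac{1}{\left(\frac{27}{152} + \frac{1}{2}\right) - 47} = \frac{1}{\frac{103}{152} - 47} = \frac{1}{- \frac{7041}{152}} = - \frac{152}{7041} \approx -0.021588$)
$y{\left(o,w \right)} = - \frac{1}{22}$ ($y{\left(o,w \right)} = \frac{1}{-22} = - \frac{1}{22}$)
$q{\left(W,O \right)} = O W$
$- \frac{38647}{q{\left(Y,y{\left(-4,-4 \right)} \right)}} = - \frac{38647}{\left(- \frac{1}{22}\right) \left(- \frac{152}{7041}\right)} = - \frac{38647}{\frac{76}{77451}} = \left(-38647\right) \frac{77451}{76} = - \frac{2993248797}{76}$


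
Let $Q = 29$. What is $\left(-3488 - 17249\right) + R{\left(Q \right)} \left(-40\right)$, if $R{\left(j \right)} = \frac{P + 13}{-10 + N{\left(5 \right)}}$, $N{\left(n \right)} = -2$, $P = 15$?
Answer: $- \frac{61931}{3} \approx -20644.0$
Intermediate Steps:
$R{\left(j \right)} = - \frac{7}{3}$ ($R{\left(j \right)} = \frac{15 + 13}{-10 - 2} = \frac{28}{-12} = 28 \left(- \frac{1}{12}\right) = - \frac{7}{3}$)
$\left(-3488 - 17249\right) + R{\left(Q \right)} \left(-40\right) = \left(-3488 - 17249\right) - - \frac{280}{3} = -20737 + \frac{280}{3} = - \frac{61931}{3}$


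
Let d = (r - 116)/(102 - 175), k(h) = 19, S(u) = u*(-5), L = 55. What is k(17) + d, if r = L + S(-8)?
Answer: 1408/73 ≈ 19.288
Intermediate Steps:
S(u) = -5*u
r = 95 (r = 55 - 5*(-8) = 55 + 40 = 95)
d = 21/73 (d = (95 - 116)/(102 - 175) = -21/(-73) = -21*(-1/73) = 21/73 ≈ 0.28767)
k(17) + d = 19 + 21/73 = 1408/73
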